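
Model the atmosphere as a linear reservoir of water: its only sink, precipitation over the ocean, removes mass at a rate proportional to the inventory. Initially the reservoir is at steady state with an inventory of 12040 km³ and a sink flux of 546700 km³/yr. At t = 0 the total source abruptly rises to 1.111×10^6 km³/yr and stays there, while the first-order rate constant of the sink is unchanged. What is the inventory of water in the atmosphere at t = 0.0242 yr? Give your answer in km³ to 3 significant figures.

20300 km³

Residence time τ = M₀/F₀ = 0.02202 yr. The eventual steady state is M_∞ = M₀·(F₁/F₀) = 12040 × 1.111×10^6/546700 = 24468 km³.
The anomaly ΔM(t) = M(t) − M_∞ decays as ΔM₀·e^(−t/τ) with ΔM₀ = 12040 − 24468 = −12430 km³.
At t = 0.0242 yr, e^(−t/τ) = e^(−1.099) = 0.3333, so ΔM = −4142 km³ and M = 24468 − 4142 = 20326 km³.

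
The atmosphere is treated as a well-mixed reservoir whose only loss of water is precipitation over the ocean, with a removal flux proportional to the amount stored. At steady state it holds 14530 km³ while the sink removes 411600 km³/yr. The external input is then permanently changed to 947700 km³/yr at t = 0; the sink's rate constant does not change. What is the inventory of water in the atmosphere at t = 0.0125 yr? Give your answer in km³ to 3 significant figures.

τ = M₀/F₀ = 14530/411600 = 0.03530 yr; rate constant k = 1/τ.
New steady state M_∞ = F₁/k = F₁·τ = 947700 × 0.03530 = 33455 km³.
M(t) = M_∞ + (M₀ − M_∞)·e^(−t/τ); t/τ = 0.0125/0.03530 = 0.3541, so e^(−t/τ) = 0.7018.
M(t) = 33455 − 18930 × 0.7018 = 20173 km³.

20200 km³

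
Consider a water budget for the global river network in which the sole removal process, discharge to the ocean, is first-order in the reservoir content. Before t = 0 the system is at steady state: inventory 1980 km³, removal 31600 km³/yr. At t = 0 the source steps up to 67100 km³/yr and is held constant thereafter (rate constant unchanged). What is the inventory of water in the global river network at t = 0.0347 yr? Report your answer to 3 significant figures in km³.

2930 km³

The sink rate constant is k = F₀/M₀ = 31600/1980 = 15.96 yr⁻¹.
Solving dM/dt = F₁ − kM with M(0) = M₀ gives M(t) = F₁/k + (M₀ − F₁/k)·e^(−kt).
F₁/k = 67100/15.96 = 4204.4 km³; kt = 15.96 × 0.0347 = 0.5538, e^(−kt) = 0.5748.
M(0.0347) = 4204.4 + (1980 − 4204.4) × 0.5748 = 4204.4 − 1278 = 2925.9 km³.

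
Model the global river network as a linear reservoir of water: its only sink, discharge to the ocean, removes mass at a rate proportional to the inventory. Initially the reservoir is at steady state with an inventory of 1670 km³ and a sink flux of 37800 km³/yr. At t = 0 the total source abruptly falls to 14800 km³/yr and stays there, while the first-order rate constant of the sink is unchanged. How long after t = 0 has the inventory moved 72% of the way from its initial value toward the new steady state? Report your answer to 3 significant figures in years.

0.0562 yr

τ = M₀/F₀ = 1670/37800 = 0.04418 yr.
The remaining gap fraction is e^(−t/τ); 72% covered ⇒ e^(−t/τ) = 0.280.
t = −τ ln(0.280) = 0.04418 × 1.273 = 0.05624 yr.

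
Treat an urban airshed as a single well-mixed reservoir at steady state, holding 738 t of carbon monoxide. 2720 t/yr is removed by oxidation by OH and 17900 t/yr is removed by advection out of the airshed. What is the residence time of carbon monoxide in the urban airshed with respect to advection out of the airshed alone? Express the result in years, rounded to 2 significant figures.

Residence time with respect to a single sink: τ = M / F_sink.
τ = 738 / 17900 = 0.04123 yr.

0.041 yr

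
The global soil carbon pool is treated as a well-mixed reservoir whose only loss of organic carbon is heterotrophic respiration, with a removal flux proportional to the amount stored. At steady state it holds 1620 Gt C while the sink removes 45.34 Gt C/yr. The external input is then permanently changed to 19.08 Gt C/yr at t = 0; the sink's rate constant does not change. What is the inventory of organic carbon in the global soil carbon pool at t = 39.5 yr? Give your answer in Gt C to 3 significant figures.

τ = M₀/F₀ = 1620/45.34 = 35.73 yr; rate constant k = 1/τ.
New steady state M_∞ = F₁/k = F₁·τ = 19.08 × 35.73 = 681.73 Gt C.
M(t) = M_∞ + (M₀ − M_∞)·e^(−t/τ); t/τ = 39.5/35.73 = 1.106, so e^(−t/τ) = 0.3310.
M(t) = 681.73 + 938.3 × 0.3310 = 992.34 Gt C.

992 Gt C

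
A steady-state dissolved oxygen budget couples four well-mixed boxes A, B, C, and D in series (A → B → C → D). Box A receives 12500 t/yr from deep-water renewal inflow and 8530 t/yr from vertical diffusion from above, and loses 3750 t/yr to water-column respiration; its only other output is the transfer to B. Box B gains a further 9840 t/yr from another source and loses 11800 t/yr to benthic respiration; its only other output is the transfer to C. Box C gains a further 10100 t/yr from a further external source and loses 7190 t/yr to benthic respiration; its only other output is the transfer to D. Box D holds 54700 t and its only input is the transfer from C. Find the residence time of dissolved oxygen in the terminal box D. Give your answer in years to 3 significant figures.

Box A: F(A→B) = (12500 + 8530) − 3750 = 17280 t/yr.
Box B: F(B→C) = (17280 + 9840) − 11800 = 15320 t/yr.
Box C: F(C→D) = (15320 + 10100) − 7190 = 18230 t/yr.
Box D throughput = its input = 18230 t/yr; τ = 54700 / 18230 = 3.001 yr.

3.00 yr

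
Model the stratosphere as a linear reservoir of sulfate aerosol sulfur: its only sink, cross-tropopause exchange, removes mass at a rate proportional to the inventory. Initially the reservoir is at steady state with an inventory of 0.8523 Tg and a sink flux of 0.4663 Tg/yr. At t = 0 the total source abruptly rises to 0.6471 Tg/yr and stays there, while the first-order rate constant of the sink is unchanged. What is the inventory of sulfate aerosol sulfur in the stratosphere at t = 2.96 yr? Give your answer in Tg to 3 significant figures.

1.12 Tg

τ = M₀/F₀ = 0.8523/0.4663 = 1.828 yr; rate constant k = 1/τ.
New steady state M_∞ = F₁/k = F₁·τ = 0.6471 × 1.828 = 1.1828 Tg.
M(t) = M_∞ + (M₀ − M_∞)·e^(−t/τ); t/τ = 2.96/1.828 = 1.619, so e^(−t/τ) = 0.1980.
M(t) = 1.1828 − 0.3305 × 0.1980 = 1.1173 Tg.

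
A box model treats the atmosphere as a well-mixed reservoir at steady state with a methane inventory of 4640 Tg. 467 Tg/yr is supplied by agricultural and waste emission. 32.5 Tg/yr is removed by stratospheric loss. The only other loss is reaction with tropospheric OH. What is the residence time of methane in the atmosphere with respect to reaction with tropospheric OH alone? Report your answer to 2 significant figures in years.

11 yr

At steady state ΣF_in = ΣF_out.
ΣF_in = 467.00 Tg/yr.
Reaction with tropospheric OH flux = ΣF_in − (32.5) = 467.00 − 32.50 = 434.5 Tg/yr.
τ = M / F = 4640 / 434.5 = 10.68 yr.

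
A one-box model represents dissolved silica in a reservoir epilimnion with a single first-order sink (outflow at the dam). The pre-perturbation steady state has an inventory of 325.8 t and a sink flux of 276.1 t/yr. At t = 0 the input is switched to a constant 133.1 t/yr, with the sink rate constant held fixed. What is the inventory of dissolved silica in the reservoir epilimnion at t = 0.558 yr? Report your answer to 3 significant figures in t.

262 t

Residence time τ = M₀/F₀ = 1.180 yr. The eventual steady state is M_∞ = M₀·(F₁/F₀) = 325.8 × 133.1/276.1 = 157.06 t.
The anomaly ΔM(t) = M(t) − M_∞ decays as ΔM₀·e^(−t/τ) with ΔM₀ = 325.8 − 157.06 = 168.7 t.
At t = 0.558 yr, e^(−t/τ) = e^(−0.4729) = 0.6232, so ΔM = 105.2 t and M = 157.06 + 105.2 = 262.22 t.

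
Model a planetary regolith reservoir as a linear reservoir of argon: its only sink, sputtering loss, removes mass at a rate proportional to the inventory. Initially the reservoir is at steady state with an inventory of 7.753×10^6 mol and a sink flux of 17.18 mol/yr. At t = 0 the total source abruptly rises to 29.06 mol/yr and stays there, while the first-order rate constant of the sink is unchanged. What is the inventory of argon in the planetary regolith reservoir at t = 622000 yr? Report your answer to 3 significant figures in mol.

1.18×10^7 mol

τ = M₀/F₀ = 7.753×10^6/17.18 = 451300 yr; rate constant k = 1/τ.
New steady state M_∞ = F₁/k = F₁·τ = 29.06 × 451300 = 1.3114×10^7 mol.
M(t) = M_∞ + (M₀ − M_∞)·e^(−t/τ); t/τ = 622000/451300 = 1.378, so e^(−t/τ) = 0.2520.
M(t) = 1.3114×10^7 − 5.361×10^6 × 0.2520 = 1.1763×10^7 mol.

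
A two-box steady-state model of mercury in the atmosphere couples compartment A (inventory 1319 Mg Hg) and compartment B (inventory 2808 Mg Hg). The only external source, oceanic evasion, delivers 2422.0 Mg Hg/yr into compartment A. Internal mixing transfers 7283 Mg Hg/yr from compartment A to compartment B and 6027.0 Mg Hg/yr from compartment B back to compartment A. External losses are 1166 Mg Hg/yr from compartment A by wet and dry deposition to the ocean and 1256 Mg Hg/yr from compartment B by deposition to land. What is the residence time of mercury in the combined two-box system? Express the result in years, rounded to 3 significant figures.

1.70 yr

Treat the two boxes together as one reservoir: the mixing fluxes between them are internal recycling, so τ = ΣM / Σ(external losses).
M_total = 1319 + 2808 = 4127.0 Mg Hg.
ΣF_external_out = 1166 + 1256 = 2422.0 Mg Hg/yr.
τ = M_total / ΣF_ext = 4127.0 / 2422.0 = 1.704 yr.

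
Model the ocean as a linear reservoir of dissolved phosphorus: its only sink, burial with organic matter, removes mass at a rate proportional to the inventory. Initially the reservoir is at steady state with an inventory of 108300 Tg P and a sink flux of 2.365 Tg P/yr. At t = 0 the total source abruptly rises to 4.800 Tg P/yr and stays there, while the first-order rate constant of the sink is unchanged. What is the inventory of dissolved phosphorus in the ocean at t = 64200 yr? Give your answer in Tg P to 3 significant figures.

Residence time τ = M₀/F₀ = 45790 yr. The eventual steady state is M_∞ = M₀·(F₁/F₀) = 108300 × 4.800/2.365 = 219810 Tg P.
The anomaly ΔM(t) = M(t) − M_∞ decays as ΔM₀·e^(−t/τ) with ΔM₀ = 108300 − 219810 = −111500 Tg P.
At t = 64200 yr, e^(−t/τ) = e^(−1.402) = 0.2461, so ΔM = −27440 Tg P and M = 219810 − 27440 = 192360 Tg P.

192000 Tg P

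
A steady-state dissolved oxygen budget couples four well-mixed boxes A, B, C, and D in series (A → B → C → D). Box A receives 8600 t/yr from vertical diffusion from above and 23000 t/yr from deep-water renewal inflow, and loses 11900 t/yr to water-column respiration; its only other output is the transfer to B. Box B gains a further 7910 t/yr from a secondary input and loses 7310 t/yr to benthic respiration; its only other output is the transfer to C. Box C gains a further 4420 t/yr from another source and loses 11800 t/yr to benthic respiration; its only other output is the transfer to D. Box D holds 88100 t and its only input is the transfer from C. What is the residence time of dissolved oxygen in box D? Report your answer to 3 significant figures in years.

Box A: F(A→B) = (8600 + 23000) − 11900 = 19700 t/yr.
Box B: F(B→C) = (19700 + 7910) − 7310 = 20300 t/yr.
Box C: F(C→D) = (20300 + 4420) − 11800 = 12920 t/yr.
Box D throughput = its input = 12920 t/yr; τ = 88100 / 12920 = 6.819 yr.

6.82 yr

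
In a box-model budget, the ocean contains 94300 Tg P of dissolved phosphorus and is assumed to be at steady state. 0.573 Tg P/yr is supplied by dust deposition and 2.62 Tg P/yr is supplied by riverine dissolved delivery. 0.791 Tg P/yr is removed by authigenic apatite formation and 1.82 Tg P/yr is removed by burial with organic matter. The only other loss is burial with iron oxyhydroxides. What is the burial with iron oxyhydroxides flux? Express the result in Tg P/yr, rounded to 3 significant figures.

At steady state ΣF_in = ΣF_out.
ΣF_in = 0.573 + 2.62 = 3.1930 Tg P/yr.
Burial with iron oxyhydroxides flux = ΣF_in − (0.791 + 1.82) = 3.1930 − 2.611 = 0.5820 Tg P/yr.

0.582 Tg P/yr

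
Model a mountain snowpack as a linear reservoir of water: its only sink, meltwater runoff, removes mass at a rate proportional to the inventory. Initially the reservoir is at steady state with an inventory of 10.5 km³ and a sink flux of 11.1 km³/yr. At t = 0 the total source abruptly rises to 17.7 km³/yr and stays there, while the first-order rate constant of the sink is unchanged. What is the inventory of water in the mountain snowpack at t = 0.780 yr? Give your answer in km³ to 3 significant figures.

14.0 km³

The sink rate constant is k = F₀/M₀ = 11.1/10.5 = 1.057 yr⁻¹.
Solving dM/dt = F₁ − kM with M(0) = M₀ gives M(t) = F₁/k + (M₀ − F₁/k)·e^(−kt).
F₁/k = 17.7/1.057 = 16.743 km³; kt = 1.057 × 0.780 = 0.8246, e^(−kt) = 0.4384.
M(0.780) = 16.743 + (10.5 − 16.743) × 0.4384 = 16.743 − 2.737 = 14.006 km³.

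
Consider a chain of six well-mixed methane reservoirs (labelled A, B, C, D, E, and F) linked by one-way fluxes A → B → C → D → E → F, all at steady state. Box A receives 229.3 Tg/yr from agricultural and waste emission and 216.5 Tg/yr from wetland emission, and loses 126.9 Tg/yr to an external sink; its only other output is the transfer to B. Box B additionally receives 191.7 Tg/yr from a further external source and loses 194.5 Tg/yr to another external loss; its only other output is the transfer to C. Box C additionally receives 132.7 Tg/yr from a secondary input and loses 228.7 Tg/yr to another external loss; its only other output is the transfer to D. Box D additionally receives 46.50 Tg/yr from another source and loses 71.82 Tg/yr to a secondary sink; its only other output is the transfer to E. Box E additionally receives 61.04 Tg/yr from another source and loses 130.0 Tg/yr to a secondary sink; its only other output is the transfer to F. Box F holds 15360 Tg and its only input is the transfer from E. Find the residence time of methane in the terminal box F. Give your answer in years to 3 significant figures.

122 yr

Box A: F(A→B) = (229.3 + 216.5) − 126.9 = 318.90 Tg/yr.
Box B: F(B→C) = (318.90 + 191.7) − 194.5 = 316.10 Tg/yr.
Box C: F(C→D) = (316.10 + 132.7) − 228.7 = 220.10 Tg/yr.
Box D: F(D→E) = (220.10 + 46.50) − 71.82 = 194.78 Tg/yr.
Box E: F(E→F) = (194.78 + 61.04) − 130.0 = 125.82 Tg/yr.
Box F throughput = its input = 125.82 Tg/yr; τ = 15360 / 125.82 = 122.1 yr.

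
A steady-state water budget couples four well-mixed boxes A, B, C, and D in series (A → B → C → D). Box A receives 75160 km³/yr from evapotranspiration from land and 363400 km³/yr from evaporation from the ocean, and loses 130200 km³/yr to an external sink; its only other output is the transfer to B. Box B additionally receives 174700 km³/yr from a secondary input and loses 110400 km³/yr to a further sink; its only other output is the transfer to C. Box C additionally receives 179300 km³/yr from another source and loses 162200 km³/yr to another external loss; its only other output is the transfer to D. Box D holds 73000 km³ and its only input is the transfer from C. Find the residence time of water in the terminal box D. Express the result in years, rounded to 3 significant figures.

Box A: F(A→B) = (75160 + 363400) − 130200 = 308360 km³/yr.
Box B: F(B→C) = (308360 + 174700) − 110400 = 372660 km³/yr.
Box C: F(C→D) = (372660 + 179300) − 162200 = 389760 km³/yr.
Box D throughput = its input = 389760 km³/yr; τ = 73000 / 389760 = 0.1873 yr.

0.187 yr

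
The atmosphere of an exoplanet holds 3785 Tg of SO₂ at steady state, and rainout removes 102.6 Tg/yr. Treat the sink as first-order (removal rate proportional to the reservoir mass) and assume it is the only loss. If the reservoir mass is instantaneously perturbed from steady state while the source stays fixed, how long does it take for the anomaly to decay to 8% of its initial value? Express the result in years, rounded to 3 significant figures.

93.2 yr

For a linear reservoir the anomaly decays as exp(−t/τ) with τ = M/F = 3785/102.6 = 36.89 yr.
exp(−t/τ) = 0.08 ⇒ t = −τ ln(0.08) = 36.89 × 2.526 = 93.18 yr.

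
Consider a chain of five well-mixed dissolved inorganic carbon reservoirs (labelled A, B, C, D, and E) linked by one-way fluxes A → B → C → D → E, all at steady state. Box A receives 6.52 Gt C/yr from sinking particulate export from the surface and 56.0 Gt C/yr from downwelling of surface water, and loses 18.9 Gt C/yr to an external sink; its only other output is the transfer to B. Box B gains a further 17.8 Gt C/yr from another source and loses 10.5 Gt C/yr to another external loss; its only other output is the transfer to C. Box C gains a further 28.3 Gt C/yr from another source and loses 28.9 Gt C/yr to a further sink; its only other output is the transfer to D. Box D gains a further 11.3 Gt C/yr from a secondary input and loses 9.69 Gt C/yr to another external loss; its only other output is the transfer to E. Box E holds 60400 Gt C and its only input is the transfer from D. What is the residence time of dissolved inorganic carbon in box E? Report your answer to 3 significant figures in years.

1160 yr

Box A: F(A→B) = (6.52 + 56.0) − 18.9 = 43.620 Gt C/yr.
Box B: F(B→C) = (43.620 + 17.8) − 10.5 = 50.920 Gt C/yr.
Box C: F(C→D) = (50.920 + 28.3) − 28.9 = 50.320 Gt C/yr.
Box D: F(D→E) = (50.320 + 11.3) − 9.69 = 51.930 Gt C/yr.
Box E throughput = its input = 51.930 Gt C/yr; τ = 60400 / 51.930 = 1163 yr.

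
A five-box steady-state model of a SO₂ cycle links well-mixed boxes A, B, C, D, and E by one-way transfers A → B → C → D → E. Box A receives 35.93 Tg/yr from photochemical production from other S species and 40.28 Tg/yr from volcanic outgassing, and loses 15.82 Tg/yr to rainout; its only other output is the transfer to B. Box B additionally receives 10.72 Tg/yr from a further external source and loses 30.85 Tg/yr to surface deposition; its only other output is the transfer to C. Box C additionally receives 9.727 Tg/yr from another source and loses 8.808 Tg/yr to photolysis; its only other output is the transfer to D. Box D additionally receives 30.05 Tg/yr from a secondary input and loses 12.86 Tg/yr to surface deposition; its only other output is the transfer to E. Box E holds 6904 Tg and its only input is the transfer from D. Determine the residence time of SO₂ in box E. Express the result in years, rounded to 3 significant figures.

Box A: F(A→B) = (35.93 + 40.28) − 15.82 = 60.390 Tg/yr.
Box B: F(B→C) = (60.390 + 10.72) − 30.85 = 40.260 Tg/yr.
Box C: F(C→D) = (40.260 + 9.727) − 8.808 = 41.179 Tg/yr.
Box D: F(D→E) = (41.179 + 30.05) − 12.86 = 58.369 Tg/yr.
Box E throughput = its input = 58.369 Tg/yr; τ = 6904 / 58.369 = 118.3 yr.

118 yr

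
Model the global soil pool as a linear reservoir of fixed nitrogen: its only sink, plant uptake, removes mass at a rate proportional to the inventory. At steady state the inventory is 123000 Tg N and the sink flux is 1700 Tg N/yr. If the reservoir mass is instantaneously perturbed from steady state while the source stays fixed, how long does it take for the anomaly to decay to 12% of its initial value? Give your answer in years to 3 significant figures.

153 yr

For a linear reservoir the anomaly decays as exp(−t/τ) with τ = M/F = 123000/1700 = 72.35 yr.
exp(−t/τ) = 0.12 ⇒ t = −τ ln(0.12) = 72.35 × 2.120 = 153.4 yr.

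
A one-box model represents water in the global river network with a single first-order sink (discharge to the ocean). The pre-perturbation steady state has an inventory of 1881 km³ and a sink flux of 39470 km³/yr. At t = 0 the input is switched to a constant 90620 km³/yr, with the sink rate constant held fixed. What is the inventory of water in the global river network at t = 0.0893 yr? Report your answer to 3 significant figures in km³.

Residence time τ = M₀/F₀ = 0.04766 yr. The eventual steady state is M_∞ = M₀·(F₁/F₀) = 1881 × 90620/39470 = 4318.6 km³.
The anomaly ΔM(t) = M(t) − M_∞ decays as ΔM₀·e^(−t/τ) with ΔM₀ = 1881 − 4318.6 = −2438 km³.
At t = 0.0893 yr, e^(−t/τ) = e^(−1.874) = 0.1535, so ΔM = −374.3 km³ and M = 4318.6 − 374.3 = 3944.4 km³.

3940 km³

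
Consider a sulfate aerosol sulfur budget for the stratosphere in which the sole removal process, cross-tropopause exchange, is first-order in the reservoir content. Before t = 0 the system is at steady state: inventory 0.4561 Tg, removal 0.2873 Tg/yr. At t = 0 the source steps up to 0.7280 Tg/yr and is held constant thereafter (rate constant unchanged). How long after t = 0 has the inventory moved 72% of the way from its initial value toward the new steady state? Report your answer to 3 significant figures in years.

τ = M₀/F₀ = 0.4561/0.2873 = 1.588 yr.
The remaining gap fraction is e^(−t/τ); 72% covered ⇒ e^(−t/τ) = 0.280.
t = −τ ln(0.280) = 1.588 × 1.273 = 2.021 yr.

2.02 yr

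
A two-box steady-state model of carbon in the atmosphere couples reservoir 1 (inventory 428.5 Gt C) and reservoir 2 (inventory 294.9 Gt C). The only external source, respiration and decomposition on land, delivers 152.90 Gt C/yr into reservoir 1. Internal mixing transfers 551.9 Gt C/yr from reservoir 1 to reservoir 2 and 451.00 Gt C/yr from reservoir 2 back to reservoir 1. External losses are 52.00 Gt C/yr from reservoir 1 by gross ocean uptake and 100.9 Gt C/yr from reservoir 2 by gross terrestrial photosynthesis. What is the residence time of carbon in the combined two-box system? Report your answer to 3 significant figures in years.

4.73 yr

For the system as a whole, the A↔B exchange is internal and contributes nothing to the throughput; only the external sinks remove mass.
M_total = 428.5 + 294.9 = 723.40 Gt C.
ΣF_external_out = 52.00 + 100.9 = 152.90 Gt C/yr.
τ = M_total / ΣF_ext = 723.40 / 152.90 = 4.731 yr.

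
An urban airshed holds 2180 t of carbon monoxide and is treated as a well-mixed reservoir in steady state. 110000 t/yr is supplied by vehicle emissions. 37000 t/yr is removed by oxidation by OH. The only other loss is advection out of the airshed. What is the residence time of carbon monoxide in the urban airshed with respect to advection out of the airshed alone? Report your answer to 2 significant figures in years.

0.030 yr

At steady state ΣF_in = ΣF_out.
ΣF_in = 110000 t/yr.
Advection out of the airshed flux = ΣF_in − (37000) = 110000 − 37000 = 73000 t/yr.
τ = M / F = 2180 / 73000 = 0.02986 yr.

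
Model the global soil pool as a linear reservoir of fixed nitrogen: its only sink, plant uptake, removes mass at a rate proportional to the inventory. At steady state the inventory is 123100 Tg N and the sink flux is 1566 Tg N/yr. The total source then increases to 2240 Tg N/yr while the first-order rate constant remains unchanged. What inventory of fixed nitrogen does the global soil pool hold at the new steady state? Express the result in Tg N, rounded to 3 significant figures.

176000 Tg N

Rate constant k = F/M = 1566 / 123100 = 0.01272 yr⁻¹.
At the new steady state, source = k·M_new ⇒ M_new = 2240 / 0.01272 = 176100 Tg N.
(Equivalently M_new = M × F_new/F_old = 123100 × 2240/1566.)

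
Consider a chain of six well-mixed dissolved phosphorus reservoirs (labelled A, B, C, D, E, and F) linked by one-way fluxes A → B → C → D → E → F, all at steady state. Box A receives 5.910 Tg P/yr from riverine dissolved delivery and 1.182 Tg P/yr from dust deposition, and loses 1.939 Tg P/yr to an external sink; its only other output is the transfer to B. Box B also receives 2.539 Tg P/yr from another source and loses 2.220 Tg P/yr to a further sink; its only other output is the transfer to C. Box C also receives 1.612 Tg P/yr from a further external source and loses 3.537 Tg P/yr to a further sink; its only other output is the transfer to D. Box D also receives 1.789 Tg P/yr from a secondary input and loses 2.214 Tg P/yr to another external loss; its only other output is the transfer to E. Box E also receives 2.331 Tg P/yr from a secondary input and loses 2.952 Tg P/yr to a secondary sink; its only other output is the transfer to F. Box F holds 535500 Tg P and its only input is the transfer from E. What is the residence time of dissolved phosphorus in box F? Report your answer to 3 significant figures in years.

Box A: F(A→B) = (5.910 + 1.182) − 1.939 = 5.1530 Tg P/yr.
Box B: F(B→C) = (5.1530 + 2.539) − 2.220 = 5.4720 Tg P/yr.
Box C: F(C→D) = (5.4720 + 1.612) − 3.537 = 3.5470 Tg P/yr.
Box D: F(D→E) = (3.5470 + 1.789) − 2.214 = 3.1220 Tg P/yr.
Box E: F(E→F) = (3.1220 + 2.331) − 2.952 = 2.5010 Tg P/yr.
Box F throughput = its input = 2.5010 Tg P/yr; τ = 535500 / 2.5010 = 214100 yr.

214000 yr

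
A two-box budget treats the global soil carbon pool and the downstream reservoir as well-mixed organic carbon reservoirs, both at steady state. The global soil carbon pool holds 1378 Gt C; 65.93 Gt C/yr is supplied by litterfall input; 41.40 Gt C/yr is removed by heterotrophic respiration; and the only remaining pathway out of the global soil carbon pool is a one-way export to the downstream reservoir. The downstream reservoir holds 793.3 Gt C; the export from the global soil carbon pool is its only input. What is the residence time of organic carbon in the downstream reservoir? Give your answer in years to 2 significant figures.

Balance the global soil carbon pool: ΣF_in = 65.930 Gt C/yr.
Export to the downstream reservoir = ΣF_in − (41.40) = 24.530 Gt C/yr.
At steady state the output of the downstream reservoir equals its input, 24.530 Gt C/yr.
τ = M / F = 793.3 / 24.530 = 32.34 yr.

32 yr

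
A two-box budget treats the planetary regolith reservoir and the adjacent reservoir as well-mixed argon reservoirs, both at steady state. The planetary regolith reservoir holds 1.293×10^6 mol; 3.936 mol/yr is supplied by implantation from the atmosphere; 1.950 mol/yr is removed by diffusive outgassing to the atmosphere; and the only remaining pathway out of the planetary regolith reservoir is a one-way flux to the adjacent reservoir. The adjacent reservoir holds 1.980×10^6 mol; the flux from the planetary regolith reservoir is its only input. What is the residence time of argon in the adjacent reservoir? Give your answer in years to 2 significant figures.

1.0×10^6 yr

Balance the planetary regolith reservoir: ΣF_in = 3.9360 mol/yr.
Flux to the adjacent reservoir = ΣF_in − (1.950) = 1.9860 mol/yr.
At steady state the output of the adjacent reservoir equals its input, 1.9860 mol/yr.
τ = M / F = 1.980×10^6 / 1.9860 = 997000 yr.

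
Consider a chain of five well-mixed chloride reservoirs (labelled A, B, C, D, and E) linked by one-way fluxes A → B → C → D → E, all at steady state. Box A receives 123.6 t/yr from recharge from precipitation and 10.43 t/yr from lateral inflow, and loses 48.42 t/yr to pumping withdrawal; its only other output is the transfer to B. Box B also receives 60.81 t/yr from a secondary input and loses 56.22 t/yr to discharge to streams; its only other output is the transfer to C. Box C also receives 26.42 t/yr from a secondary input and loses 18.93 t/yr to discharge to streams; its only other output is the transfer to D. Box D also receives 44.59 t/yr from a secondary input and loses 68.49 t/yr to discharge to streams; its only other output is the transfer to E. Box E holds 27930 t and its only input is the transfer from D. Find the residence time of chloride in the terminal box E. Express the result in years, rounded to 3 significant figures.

379 yr

Box A: F(A→B) = (123.6 + 10.43) − 48.42 = 85.610 t/yr.
Box B: F(B→C) = (85.610 + 60.81) − 56.22 = 90.200 t/yr.
Box C: F(C→D) = (90.200 + 26.42) − 18.93 = 97.690 t/yr.
Box D: F(D→E) = (97.690 + 44.59) − 68.49 = 73.790 t/yr.
Box E throughput = its input = 73.790 t/yr; τ = 27930 / 73.790 = 378.5 yr.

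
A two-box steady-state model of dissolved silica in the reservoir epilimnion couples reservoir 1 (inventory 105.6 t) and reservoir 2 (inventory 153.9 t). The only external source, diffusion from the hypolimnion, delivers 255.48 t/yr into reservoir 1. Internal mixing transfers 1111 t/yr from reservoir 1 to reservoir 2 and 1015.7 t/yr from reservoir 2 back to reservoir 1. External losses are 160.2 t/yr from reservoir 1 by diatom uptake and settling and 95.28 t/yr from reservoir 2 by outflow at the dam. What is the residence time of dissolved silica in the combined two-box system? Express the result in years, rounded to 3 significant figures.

1.02 yr

For the system as a whole, the A↔B exchange is internal and contributes nothing to the throughput; only the external sinks remove mass.
M_total = 105.6 + 153.9 = 259.50 t.
ΣF_external_out = 160.2 + 95.28 = 255.48 t/yr.
τ = M_total / ΣF_ext = 259.50 / 255.48 = 1.016 yr.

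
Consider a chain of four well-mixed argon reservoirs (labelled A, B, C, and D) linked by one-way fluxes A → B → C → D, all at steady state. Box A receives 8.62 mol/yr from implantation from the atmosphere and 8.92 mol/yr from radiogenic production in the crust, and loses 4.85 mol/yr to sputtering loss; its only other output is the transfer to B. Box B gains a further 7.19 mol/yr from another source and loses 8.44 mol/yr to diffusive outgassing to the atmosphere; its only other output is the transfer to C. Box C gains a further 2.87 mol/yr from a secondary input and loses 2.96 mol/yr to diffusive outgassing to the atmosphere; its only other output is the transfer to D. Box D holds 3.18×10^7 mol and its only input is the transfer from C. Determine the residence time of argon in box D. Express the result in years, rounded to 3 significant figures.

2.80×10^6 yr

Box A: F(A→B) = (8.62 + 8.92) − 4.85 = 12.690 mol/yr.
Box B: F(B→C) = (12.690 + 7.19) − 8.44 = 11.440 mol/yr.
Box C: F(C→D) = (11.440 + 2.87) − 2.96 = 11.350 mol/yr.
Box D throughput = its input = 11.350 mol/yr; τ = 3.18×10^7 / 11.350 = 2.802×10^6 yr.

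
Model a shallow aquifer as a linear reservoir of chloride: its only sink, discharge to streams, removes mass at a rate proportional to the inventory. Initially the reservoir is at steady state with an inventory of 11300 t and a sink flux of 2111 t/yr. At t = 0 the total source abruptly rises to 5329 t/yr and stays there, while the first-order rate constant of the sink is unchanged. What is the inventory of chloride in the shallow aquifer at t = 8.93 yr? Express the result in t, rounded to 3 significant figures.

The sink rate constant is k = F₀/M₀ = 2111/11300 = 0.1868 yr⁻¹.
Solving dM/dt = F₁ − kM with M(0) = M₀ gives M(t) = F₁/k + (M₀ − F₁/k)·e^(−kt).
F₁/k = 5329/0.1868 = 28526 t; kt = 0.1868 × 8.93 = 1.668, e^(−kt) = 0.1886.
M(8.93) = 28526 + (11300 − 28526) × 0.1886 = 28526 − 3248 = 25277 t.

25300 t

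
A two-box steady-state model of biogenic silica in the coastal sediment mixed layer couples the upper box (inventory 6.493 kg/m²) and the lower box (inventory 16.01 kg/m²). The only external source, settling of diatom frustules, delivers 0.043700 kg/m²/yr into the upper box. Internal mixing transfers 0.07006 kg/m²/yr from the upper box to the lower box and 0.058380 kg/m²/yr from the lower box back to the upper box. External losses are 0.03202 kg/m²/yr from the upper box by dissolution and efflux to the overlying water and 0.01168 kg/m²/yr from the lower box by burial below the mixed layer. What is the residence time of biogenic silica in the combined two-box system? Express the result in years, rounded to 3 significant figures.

515 yr

Treat the two boxes together as one reservoir: the mixing fluxes between them are internal recycling, so τ = ΣM / Σ(external losses).
M_total = 6.493 + 16.01 = 22.503 kg/m².
ΣF_external_out = 0.03202 + 0.01168 = 0.043700 kg/m²/yr.
τ = M_total / ΣF_ext = 22.503 / 0.043700 = 514.9 yr.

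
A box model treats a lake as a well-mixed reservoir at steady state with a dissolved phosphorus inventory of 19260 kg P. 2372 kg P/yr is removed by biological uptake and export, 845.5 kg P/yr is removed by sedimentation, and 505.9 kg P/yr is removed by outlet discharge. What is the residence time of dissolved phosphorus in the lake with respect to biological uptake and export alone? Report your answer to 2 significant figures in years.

8.1 yr

Residence time with respect to a single sink: τ = M / F_sink.
τ = 19260 / 2372 = 8.120 yr.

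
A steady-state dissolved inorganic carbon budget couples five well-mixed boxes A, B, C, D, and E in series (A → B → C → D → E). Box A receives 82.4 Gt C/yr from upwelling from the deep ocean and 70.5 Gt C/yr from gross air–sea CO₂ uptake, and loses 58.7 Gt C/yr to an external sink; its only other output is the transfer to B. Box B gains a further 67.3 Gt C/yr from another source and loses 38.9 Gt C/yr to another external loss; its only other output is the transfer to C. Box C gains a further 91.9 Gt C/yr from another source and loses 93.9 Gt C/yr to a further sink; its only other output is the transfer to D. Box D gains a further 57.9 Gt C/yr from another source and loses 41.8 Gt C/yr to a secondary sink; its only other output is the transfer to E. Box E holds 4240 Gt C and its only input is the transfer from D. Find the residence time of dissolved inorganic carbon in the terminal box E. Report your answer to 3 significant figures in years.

Box A: F(A→B) = (82.4 + 70.5) − 58.7 = 94.200 Gt C/yr.
Box B: F(B→C) = (94.200 + 67.3) − 38.9 = 122.60 Gt C/yr.
Box C: F(C→D) = (122.60 + 91.9) − 93.9 = 120.60 Gt C/yr.
Box D: F(D→E) = (120.60 + 57.9) − 41.8 = 136.70 Gt C/yr.
Box E throughput = its input = 136.70 Gt C/yr; τ = 4240 / 136.70 = 31.02 yr.

31.0 yr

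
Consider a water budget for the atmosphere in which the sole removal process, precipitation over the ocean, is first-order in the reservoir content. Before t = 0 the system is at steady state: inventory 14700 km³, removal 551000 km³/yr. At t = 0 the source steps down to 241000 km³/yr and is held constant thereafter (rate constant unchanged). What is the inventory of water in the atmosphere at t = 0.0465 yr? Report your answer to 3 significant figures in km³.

τ = M₀/F₀ = 14700/551000 = 0.02668 yr; rate constant k = 1/τ.
New steady state M_∞ = F₁/k = F₁·τ = 241000 × 0.02668 = 6429.6 km³.
M(t) = M_∞ + (M₀ − M_∞)·e^(−t/τ); t/τ = 0.0465/0.02668 = 1.743, so e^(−t/τ) = 0.1750.
M(t) = 6429.6 + 8270 × 0.1750 = 7876.9 km³.

7880 km³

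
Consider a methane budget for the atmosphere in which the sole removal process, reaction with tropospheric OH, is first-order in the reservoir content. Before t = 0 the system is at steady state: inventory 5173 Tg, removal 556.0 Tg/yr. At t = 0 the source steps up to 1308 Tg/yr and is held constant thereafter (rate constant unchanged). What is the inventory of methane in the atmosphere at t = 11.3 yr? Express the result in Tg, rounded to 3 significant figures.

The sink rate constant is k = F₀/M₀ = 556.0/5173 = 0.1075 yr⁻¹.
Solving dM/dt = F₁ − kM with M(0) = M₀ gives M(t) = F₁/k + (M₀ − F₁/k)·e^(−kt).
F₁/k = 1308/0.1075 = 12170 Tg; kt = 0.1075 × 11.3 = 1.215, e^(−kt) = 0.2968.
M(11.3) = 12170 + (5173 − 12170) × 0.2968 = 12170 − 2077 = 10093 Tg.

10100 Tg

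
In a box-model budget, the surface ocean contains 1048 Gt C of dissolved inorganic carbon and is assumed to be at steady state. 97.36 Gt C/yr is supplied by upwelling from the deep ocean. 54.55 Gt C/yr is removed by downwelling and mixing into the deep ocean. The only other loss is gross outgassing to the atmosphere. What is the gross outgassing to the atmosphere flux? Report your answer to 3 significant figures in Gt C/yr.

At steady state ΣF_in = ΣF_out.
ΣF_in = 97.360 Gt C/yr.
Gross outgassing to the atmosphere flux = ΣF_in − (54.55) = 97.360 − 54.55 = 42.81 Gt C/yr.

42.8 Gt C/yr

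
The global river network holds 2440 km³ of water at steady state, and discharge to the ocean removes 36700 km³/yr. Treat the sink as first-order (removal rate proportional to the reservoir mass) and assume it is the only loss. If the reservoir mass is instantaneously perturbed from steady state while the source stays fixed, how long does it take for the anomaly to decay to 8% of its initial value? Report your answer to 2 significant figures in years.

For a linear reservoir the anomaly decays as exp(−t/τ) with τ = M/F = 2440/36700 = 0.06649 yr.
exp(−t/τ) = 0.08 ⇒ t = −τ ln(0.08) = 0.06649 × 2.526 = 0.1679 yr.

0.17 yr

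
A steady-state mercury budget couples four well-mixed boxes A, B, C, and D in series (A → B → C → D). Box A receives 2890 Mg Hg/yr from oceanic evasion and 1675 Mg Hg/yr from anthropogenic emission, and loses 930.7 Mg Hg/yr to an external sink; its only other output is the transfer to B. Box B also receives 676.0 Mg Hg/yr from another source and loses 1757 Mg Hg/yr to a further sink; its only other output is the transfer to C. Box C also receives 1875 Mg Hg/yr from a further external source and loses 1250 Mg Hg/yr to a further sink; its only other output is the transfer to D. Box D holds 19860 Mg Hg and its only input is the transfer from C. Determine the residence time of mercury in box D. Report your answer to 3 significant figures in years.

Box A: F(A→B) = (2890 + 1675) − 930.7 = 3634.3 Mg Hg/yr.
Box B: F(B→C) = (3634.3 + 676.0) − 1757 = 2553.3 Mg Hg/yr.
Box C: F(C→D) = (2553.3 + 1875) − 1250 = 3178.3 Mg Hg/yr.
Box D throughput = its input = 3178.3 Mg Hg/yr; τ = 19860 / 3178.3 = 6.249 yr.

6.25 yr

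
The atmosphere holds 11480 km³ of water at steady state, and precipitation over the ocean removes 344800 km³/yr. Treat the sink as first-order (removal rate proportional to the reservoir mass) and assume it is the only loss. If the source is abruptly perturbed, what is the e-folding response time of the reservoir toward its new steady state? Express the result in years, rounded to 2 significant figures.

For a linear reservoir the response time equals the residence time τ = M/F.
τ = 11480 / 344800 = 0.03329 yr.

0.033 yr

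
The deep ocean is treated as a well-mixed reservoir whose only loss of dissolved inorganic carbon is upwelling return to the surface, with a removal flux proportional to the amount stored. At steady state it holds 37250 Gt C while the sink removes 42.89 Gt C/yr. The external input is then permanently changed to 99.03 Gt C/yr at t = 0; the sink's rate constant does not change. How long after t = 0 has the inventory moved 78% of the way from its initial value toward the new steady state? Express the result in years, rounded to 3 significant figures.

1320 yr

τ = M₀/F₀ = 37250/42.89 = 868.5 yr.
The remaining gap fraction is e^(−t/τ); 78% covered ⇒ e^(−t/τ) = 0.220.
t = −τ ln(0.220) = 868.5 × 1.514 = 1315 yr.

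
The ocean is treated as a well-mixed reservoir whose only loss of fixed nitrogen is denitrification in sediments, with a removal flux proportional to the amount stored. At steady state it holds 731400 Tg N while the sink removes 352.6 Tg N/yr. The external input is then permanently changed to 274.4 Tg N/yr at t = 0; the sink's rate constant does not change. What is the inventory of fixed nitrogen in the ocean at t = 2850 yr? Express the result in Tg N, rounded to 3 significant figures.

τ = M₀/F₀ = 731400/352.6 = 2074 yr; rate constant k = 1/τ.
New steady state M_∞ = F₁/k = F₁·τ = 274.4 × 2074 = 569190 Tg N.
M(t) = M_∞ + (M₀ − M_∞)·e^(−t/τ); t/τ = 2850/2074 = 1.374, so e^(−t/τ) = 0.2531.
M(t) = 569190 + 162200 × 0.2531 = 610250 Tg N.

610000 Tg N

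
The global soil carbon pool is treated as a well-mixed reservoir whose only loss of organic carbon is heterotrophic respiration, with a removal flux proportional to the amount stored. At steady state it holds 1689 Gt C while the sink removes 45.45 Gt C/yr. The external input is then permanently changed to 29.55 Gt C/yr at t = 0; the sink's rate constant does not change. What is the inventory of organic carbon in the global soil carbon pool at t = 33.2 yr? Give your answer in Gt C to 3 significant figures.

1340 Gt C

The sink rate constant is k = F₀/M₀ = 45.45/1689 = 0.02691 yr⁻¹.
Solving dM/dt = F₁ − kM with M(0) = M₀ gives M(t) = F₁/k + (M₀ − F₁/k)·e^(−kt).
F₁/k = 29.55/0.02691 = 1098.1 Gt C; kt = 0.02691 × 33.2 = 0.8934, e^(−kt) = 0.4093.
M(33.2) = 1098.1 + (1689 − 1098.1) × 0.4093 = 1098.1 + 241.8 = 1340.0 Gt C.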